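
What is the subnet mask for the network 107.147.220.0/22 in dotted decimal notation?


/22 means 22 network bits, 10 host bits
Binary: 11111111111111111111110000000000
Mask: 255.255.252.0


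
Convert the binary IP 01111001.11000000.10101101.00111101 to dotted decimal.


01111001 = 121
11000000 = 192
10101101 = 173
00111101 = 61
IP: 121.192.173.61


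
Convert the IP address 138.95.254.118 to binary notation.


138 = 10001010
95 = 01011111
254 = 11111110
118 = 01110110
Binary: 10001010.01011111.11111110.01110110


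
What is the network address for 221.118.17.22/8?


IP:   11011101.01110110.00010001.00010110
Mask: 11111111.00000000.00000000.00000000
AND operation:
Net:  11011101.00000000.00000000.00000000
Network: 221.0.0.0/8


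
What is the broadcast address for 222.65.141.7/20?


Network: 222.65.128.0/20
Host bits = 12
Set all host bits to 1:
Broadcast: 222.65.143.255


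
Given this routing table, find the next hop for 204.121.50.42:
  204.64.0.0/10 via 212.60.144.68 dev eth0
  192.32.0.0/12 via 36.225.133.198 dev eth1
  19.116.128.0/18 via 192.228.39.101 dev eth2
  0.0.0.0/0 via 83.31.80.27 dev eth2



Longest prefix match for 204.121.50.42:
  /10 204.64.0.0: MATCH
  /12 192.32.0.0: no
  /18 19.116.128.0: no
  /0 0.0.0.0: MATCH
Selected: next-hop 212.60.144.68 via eth0 (matched /10)


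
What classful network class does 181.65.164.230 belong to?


First octet: 181
Binary: 10110101
10xxxxxx -> Class B (128-191)
Class B, default mask 255.255.0.0 (/16)


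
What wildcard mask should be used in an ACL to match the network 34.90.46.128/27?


Subnet mask: 255.255.255.224
Wildcard = 255.255.255.255 - subnet mask
255 - 255 = 0
255 - 255 = 0
255 - 255 = 0
255 - 224 = 31
Wildcard: 0.0.0.31


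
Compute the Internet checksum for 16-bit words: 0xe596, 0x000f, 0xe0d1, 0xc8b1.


Sum all words (with carry folding):
+ 0xe596 = 0xe596
+ 0x000f = 0xe5a5
+ 0xe0d1 = 0xc677
+ 0xc8b1 = 0x8f29
One's complement: ~0x8f29
Checksum = 0x70d6


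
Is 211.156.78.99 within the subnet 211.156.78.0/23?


Subnet network: 211.156.78.0
Test IP AND mask: 211.156.78.0
Yes, 211.156.78.99 is in 211.156.78.0/23


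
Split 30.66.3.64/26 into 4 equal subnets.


New prefix = 26 + 2 = 28
Each subnet has 16 addresses
  30.66.3.64/28
  30.66.3.80/28
  30.66.3.96/28
  30.66.3.112/28
Subnets: 30.66.3.64/28, 30.66.3.80/28, 30.66.3.96/28, 30.66.3.112/28


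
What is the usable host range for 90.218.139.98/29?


Network: 90.218.139.96
Broadcast: 90.218.139.103
First usable = network + 1
Last usable = broadcast - 1
Range: 90.218.139.97 to 90.218.139.102


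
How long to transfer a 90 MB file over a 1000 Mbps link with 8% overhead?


Effective throughput = 1000 * (1 - 8/100) = 920 Mbps
File size in Mb = 90 * 8 = 720 Mb
Time = 720 / 920
Time = 0.7826 seconds


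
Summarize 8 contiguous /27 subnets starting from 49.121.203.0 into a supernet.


Original prefix: /27
Number of subnets: 8 = 2^3
New prefix = 27 - 3 = 24
Supernet: 49.121.203.0/24


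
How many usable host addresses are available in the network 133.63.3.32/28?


Host bits = 32 - 28 = 4
Total addresses = 2^4 = 16
Usable = total - 2 (network and broadcast)
Usable hosts: 14


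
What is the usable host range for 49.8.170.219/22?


Network: 49.8.168.0
Broadcast: 49.8.171.255
First usable = network + 1
Last usable = broadcast - 1
Range: 49.8.168.1 to 49.8.171.254


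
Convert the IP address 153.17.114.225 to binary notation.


153 = 10011001
17 = 00010001
114 = 01110010
225 = 11100001
Binary: 10011001.00010001.01110010.11100001


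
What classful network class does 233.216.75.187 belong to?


First octet: 233
Binary: 11101001
1110xxxx -> Class D (224-239)
Class D (multicast), default mask N/A


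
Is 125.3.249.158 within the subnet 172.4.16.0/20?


Subnet network: 172.4.16.0
Test IP AND mask: 125.3.240.0
No, 125.3.249.158 is not in 172.4.16.0/20


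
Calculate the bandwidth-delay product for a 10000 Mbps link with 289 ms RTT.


BDP = bandwidth * RTT
= 10000 Mbps * 289 ms
= 10000 * 1e6 * 289 / 1000 bits
= 2890000000 bits
= 361250000 bytes
= 352783.2031 KB
BDP = 2890000000 bits (361250000 bytes)


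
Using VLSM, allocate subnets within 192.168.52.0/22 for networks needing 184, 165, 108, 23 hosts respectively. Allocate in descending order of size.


184 hosts -> /24 (254 usable): 192.168.52.0/24
165 hosts -> /24 (254 usable): 192.168.53.0/24
108 hosts -> /25 (126 usable): 192.168.54.0/25
23 hosts -> /27 (30 usable): 192.168.54.128/27
Allocation: 192.168.52.0/24 (184 hosts, 254 usable); 192.168.53.0/24 (165 hosts, 254 usable); 192.168.54.0/25 (108 hosts, 126 usable); 192.168.54.128/27 (23 hosts, 30 usable)


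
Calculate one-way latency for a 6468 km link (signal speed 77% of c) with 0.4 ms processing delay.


Speed = 0.77 * 3e5 km/s = 231000 km/s
Propagation delay = 6468 / 231000 = 0.028 s = 28 ms
Processing delay = 0.4 ms
Total one-way latency = 28.4 ms


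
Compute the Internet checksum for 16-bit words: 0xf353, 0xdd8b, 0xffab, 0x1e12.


Sum all words (with carry folding):
+ 0xf353 = 0xf353
+ 0xdd8b = 0xd0df
+ 0xffab = 0xd08b
+ 0x1e12 = 0xee9d
One's complement: ~0xee9d
Checksum = 0x1162


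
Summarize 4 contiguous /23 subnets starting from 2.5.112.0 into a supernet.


Original prefix: /23
Number of subnets: 4 = 2^2
New prefix = 23 - 2 = 21
Supernet: 2.5.112.0/21


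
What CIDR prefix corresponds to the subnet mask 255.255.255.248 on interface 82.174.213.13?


Binary: 11111111.11111111.11111111.11111000
Count leading 1s
Prefix: /29


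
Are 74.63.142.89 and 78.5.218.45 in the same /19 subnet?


Mask: 255.255.224.0
74.63.142.89 AND mask = 74.63.128.0
78.5.218.45 AND mask = 78.5.192.0
No, different subnets (74.63.128.0 vs 78.5.192.0)


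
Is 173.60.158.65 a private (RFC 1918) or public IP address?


RFC 1918 private ranges:
  10.0.0.0/8 (10.0.0.0 - 10.255.255.255)
  172.16.0.0/12 (172.16.0.0 - 172.31.255.255)
  192.168.0.0/16 (192.168.0.0 - 192.168.255.255)
Public (not in any RFC 1918 range)


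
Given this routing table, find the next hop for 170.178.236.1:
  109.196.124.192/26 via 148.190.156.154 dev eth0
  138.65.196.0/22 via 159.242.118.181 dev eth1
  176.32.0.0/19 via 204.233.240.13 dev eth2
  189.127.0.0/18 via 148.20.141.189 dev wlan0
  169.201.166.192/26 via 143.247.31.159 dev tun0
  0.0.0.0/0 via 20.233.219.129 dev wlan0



Longest prefix match for 170.178.236.1:
  /26 109.196.124.192: no
  /22 138.65.196.0: no
  /19 176.32.0.0: no
  /18 189.127.0.0: no
  /26 169.201.166.192: no
  /0 0.0.0.0: MATCH
Selected: next-hop 20.233.219.129 via wlan0 (matched /0)


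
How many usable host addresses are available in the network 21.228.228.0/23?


Host bits = 32 - 23 = 9
Total addresses = 2^9 = 512
Usable = total - 2 (network and broadcast)
Usable hosts: 510


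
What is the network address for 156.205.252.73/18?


IP:   10011100.11001101.11111100.01001001
Mask: 11111111.11111111.11000000.00000000
AND operation:
Net:  10011100.11001101.11000000.00000000
Network: 156.205.192.0/18


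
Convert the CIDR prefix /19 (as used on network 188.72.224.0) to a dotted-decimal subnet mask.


/19 means 19 network bits, 13 host bits
Binary: 11111111111111111110000000000000
Mask: 255.255.224.0


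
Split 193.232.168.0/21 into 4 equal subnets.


New prefix = 21 + 2 = 23
Each subnet has 512 addresses
  193.232.168.0/23
  193.232.170.0/23
  193.232.172.0/23
  193.232.174.0/23
Subnets: 193.232.168.0/23, 193.232.170.0/23, 193.232.172.0/23, 193.232.174.0/23


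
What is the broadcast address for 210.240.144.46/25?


Network: 210.240.144.0/25
Host bits = 7
Set all host bits to 1:
Broadcast: 210.240.144.127


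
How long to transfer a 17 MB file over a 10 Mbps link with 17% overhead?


Effective throughput = 10 * (1 - 17/100) = 8.3 Mbps
File size in Mb = 17 * 8 = 136 Mb
Time = 136 / 8.3
Time = 16.3855 seconds


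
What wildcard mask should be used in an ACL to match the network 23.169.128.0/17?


Subnet mask: 255.255.128.0
Wildcard = 255.255.255.255 - subnet mask
255 - 255 = 0
255 - 255 = 0
255 - 128 = 127
255 - 0 = 255
Wildcard: 0.0.127.255


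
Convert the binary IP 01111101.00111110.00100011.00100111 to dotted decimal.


01111101 = 125
00111110 = 62
00100011 = 35
00100111 = 39
IP: 125.62.35.39


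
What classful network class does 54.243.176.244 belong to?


First octet: 54
Binary: 00110110
0xxxxxxx -> Class A (1-126)
Class A, default mask 255.0.0.0 (/8)


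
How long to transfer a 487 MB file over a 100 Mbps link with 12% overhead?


Effective throughput = 100 * (1 - 12/100) = 88 Mbps
File size in Mb = 487 * 8 = 3896 Mb
Time = 3896 / 88
Time = 44.2727 seconds


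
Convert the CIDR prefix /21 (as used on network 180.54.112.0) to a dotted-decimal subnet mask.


/21 means 21 network bits, 11 host bits
Binary: 11111111111111111111100000000000
Mask: 255.255.248.0


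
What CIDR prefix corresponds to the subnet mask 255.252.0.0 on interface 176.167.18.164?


Binary: 11111111.11111100.00000000.00000000
Count leading 1s
Prefix: /14


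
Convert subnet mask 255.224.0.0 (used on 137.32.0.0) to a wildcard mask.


Subnet mask: 255.224.0.0
Wildcard = 255.255.255.255 - subnet mask
255 - 255 = 0
255 - 224 = 31
255 - 0 = 255
255 - 0 = 255
Wildcard: 0.31.255.255


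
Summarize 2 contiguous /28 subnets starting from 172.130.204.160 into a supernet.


Original prefix: /28
Number of subnets: 2 = 2^1
New prefix = 28 - 1 = 27
Supernet: 172.130.204.160/27


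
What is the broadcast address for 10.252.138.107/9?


Network: 10.128.0.0/9
Host bits = 23
Set all host bits to 1:
Broadcast: 10.255.255.255


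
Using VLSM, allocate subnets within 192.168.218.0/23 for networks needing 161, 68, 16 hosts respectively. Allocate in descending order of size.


161 hosts -> /24 (254 usable): 192.168.218.0/24
68 hosts -> /25 (126 usable): 192.168.219.0/25
16 hosts -> /27 (30 usable): 192.168.219.128/27
Allocation: 192.168.218.0/24 (161 hosts, 254 usable); 192.168.219.0/25 (68 hosts, 126 usable); 192.168.219.128/27 (16 hosts, 30 usable)


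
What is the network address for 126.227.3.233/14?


IP:   01111110.11100011.00000011.11101001
Mask: 11111111.11111100.00000000.00000000
AND operation:
Net:  01111110.11100000.00000000.00000000
Network: 126.224.0.0/14


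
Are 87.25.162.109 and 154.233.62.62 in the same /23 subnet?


Mask: 255.255.254.0
87.25.162.109 AND mask = 87.25.162.0
154.233.62.62 AND mask = 154.233.62.0
No, different subnets (87.25.162.0 vs 154.233.62.0)


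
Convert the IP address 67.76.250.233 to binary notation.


67 = 01000011
76 = 01001100
250 = 11111010
233 = 11101001
Binary: 01000011.01001100.11111010.11101001


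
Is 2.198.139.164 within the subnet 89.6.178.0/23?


Subnet network: 89.6.178.0
Test IP AND mask: 2.198.138.0
No, 2.198.139.164 is not in 89.6.178.0/23


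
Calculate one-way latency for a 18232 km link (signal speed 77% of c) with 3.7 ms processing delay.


Speed = 0.77 * 3e5 km/s = 231000 km/s
Propagation delay = 18232 / 231000 = 0.0789 s = 78.9264 ms
Processing delay = 3.7 ms
Total one-way latency = 82.6264 ms


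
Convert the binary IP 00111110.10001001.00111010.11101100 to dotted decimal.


00111110 = 62
10001001 = 137
00111010 = 58
11101100 = 236
IP: 62.137.58.236


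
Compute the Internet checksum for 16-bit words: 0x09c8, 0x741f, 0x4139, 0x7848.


Sum all words (with carry folding):
+ 0x09c8 = 0x09c8
+ 0x741f = 0x7de7
+ 0x4139 = 0xbf20
+ 0x7848 = 0x3769
One's complement: ~0x3769
Checksum = 0xc896


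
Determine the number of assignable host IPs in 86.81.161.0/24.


Host bits = 32 - 24 = 8
Total addresses = 2^8 = 256
Usable = total - 2 (network and broadcast)
Usable hosts: 254


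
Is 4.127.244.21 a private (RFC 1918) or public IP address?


RFC 1918 private ranges:
  10.0.0.0/8 (10.0.0.0 - 10.255.255.255)
  172.16.0.0/12 (172.16.0.0 - 172.31.255.255)
  192.168.0.0/16 (192.168.0.0 - 192.168.255.255)
Public (not in any RFC 1918 range)


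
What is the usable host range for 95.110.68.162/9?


Network: 95.0.0.0
Broadcast: 95.127.255.255
First usable = network + 1
Last usable = broadcast - 1
Range: 95.0.0.1 to 95.127.255.254


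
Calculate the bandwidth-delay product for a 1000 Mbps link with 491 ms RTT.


BDP = bandwidth * RTT
= 1000 Mbps * 491 ms
= 1000 * 1e6 * 491 / 1000 bits
= 491000000 bits
= 61375000 bytes
= 59936.5234 KB
BDP = 491000000 bits (61375000 bytes)


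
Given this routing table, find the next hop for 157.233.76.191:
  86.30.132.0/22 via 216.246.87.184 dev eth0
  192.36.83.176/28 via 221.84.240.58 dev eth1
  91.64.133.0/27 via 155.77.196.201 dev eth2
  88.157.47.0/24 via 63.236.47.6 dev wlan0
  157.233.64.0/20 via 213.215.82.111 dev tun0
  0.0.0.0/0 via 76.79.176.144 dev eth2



Longest prefix match for 157.233.76.191:
  /22 86.30.132.0: no
  /28 192.36.83.176: no
  /27 91.64.133.0: no
  /24 88.157.47.0: no
  /20 157.233.64.0: MATCH
  /0 0.0.0.0: MATCH
Selected: next-hop 213.215.82.111 via tun0 (matched /20)


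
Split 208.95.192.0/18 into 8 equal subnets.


New prefix = 18 + 3 = 21
Each subnet has 2048 addresses
  208.95.192.0/21
  208.95.200.0/21
  208.95.208.0/21
  208.95.216.0/21
  208.95.224.0/21
  208.95.232.0/21
  208.95.240.0/21
  208.95.248.0/21
Subnets: 208.95.192.0/21, 208.95.200.0/21, 208.95.208.0/21, 208.95.216.0/21, 208.95.224.0/21, 208.95.232.0/21, 208.95.240.0/21, 208.95.248.0/21


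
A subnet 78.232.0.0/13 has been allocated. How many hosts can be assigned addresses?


Host bits = 32 - 13 = 19
Total addresses = 2^19 = 524288
Usable = total - 2 (network and broadcast)
Usable hosts: 524286


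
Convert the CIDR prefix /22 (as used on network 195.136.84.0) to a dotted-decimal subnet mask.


/22 means 22 network bits, 10 host bits
Binary: 11111111111111111111110000000000
Mask: 255.255.252.0


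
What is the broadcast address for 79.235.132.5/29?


Network: 79.235.132.0/29
Host bits = 3
Set all host bits to 1:
Broadcast: 79.235.132.7


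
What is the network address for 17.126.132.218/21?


IP:   00010001.01111110.10000100.11011010
Mask: 11111111.11111111.11111000.00000000
AND operation:
Net:  00010001.01111110.10000000.00000000
Network: 17.126.128.0/21


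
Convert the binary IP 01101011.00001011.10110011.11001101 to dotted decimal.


01101011 = 107
00001011 = 11
10110011 = 179
11001101 = 205
IP: 107.11.179.205


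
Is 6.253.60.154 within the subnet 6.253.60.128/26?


Subnet network: 6.253.60.128
Test IP AND mask: 6.253.60.128
Yes, 6.253.60.154 is in 6.253.60.128/26


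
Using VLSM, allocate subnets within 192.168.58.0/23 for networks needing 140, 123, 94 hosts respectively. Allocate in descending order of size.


140 hosts -> /24 (254 usable): 192.168.58.0/24
123 hosts -> /25 (126 usable): 192.168.59.0/25
94 hosts -> /25 (126 usable): 192.168.59.128/25
Allocation: 192.168.58.0/24 (140 hosts, 254 usable); 192.168.59.0/25 (123 hosts, 126 usable); 192.168.59.128/25 (94 hosts, 126 usable)


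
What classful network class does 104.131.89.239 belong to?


First octet: 104
Binary: 01101000
0xxxxxxx -> Class A (1-126)
Class A, default mask 255.0.0.0 (/8)


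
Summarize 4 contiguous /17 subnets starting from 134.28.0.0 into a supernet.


Original prefix: /17
Number of subnets: 4 = 2^2
New prefix = 17 - 2 = 15
Supernet: 134.28.0.0/15


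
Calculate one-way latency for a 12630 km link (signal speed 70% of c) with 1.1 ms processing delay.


Speed = 0.7 * 3e5 km/s = 210000 km/s
Propagation delay = 12630 / 210000 = 0.0601 s = 60.1429 ms
Processing delay = 1.1 ms
Total one-way latency = 61.2429 ms


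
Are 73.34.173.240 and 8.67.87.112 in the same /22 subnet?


Mask: 255.255.252.0
73.34.173.240 AND mask = 73.34.172.0
8.67.87.112 AND mask = 8.67.84.0
No, different subnets (73.34.172.0 vs 8.67.84.0)


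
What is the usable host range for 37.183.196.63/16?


Network: 37.183.0.0
Broadcast: 37.183.255.255
First usable = network + 1
Last usable = broadcast - 1
Range: 37.183.0.1 to 37.183.255.254


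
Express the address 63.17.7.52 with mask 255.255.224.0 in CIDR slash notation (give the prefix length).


Binary: 11111111.11111111.11100000.00000000
Count leading 1s
Prefix: /19


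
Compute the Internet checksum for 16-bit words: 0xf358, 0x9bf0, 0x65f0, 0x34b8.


Sum all words (with carry folding):
+ 0xf358 = 0xf358
+ 0x9bf0 = 0x8f49
+ 0x65f0 = 0xf539
+ 0x34b8 = 0x29f2
One's complement: ~0x29f2
Checksum = 0xd60d


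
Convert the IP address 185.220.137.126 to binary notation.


185 = 10111001
220 = 11011100
137 = 10001001
126 = 01111110
Binary: 10111001.11011100.10001001.01111110


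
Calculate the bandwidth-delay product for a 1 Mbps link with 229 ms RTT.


BDP = bandwidth * RTT
= 1 Mbps * 229 ms
= 1 * 1e6 * 229 / 1000 bits
= 229000 bits
= 28625 bytes
= 27.9541 KB
BDP = 229000 bits (28625 bytes)


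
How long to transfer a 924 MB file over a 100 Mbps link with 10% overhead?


Effective throughput = 100 * (1 - 10/100) = 90 Mbps
File size in Mb = 924 * 8 = 7392 Mb
Time = 7392 / 90
Time = 82.1333 seconds


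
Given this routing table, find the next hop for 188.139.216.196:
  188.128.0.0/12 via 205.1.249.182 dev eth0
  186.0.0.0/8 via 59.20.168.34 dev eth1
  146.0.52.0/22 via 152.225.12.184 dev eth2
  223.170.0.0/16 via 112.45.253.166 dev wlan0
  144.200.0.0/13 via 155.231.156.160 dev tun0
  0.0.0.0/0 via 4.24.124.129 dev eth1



Longest prefix match for 188.139.216.196:
  /12 188.128.0.0: MATCH
  /8 186.0.0.0: no
  /22 146.0.52.0: no
  /16 223.170.0.0: no
  /13 144.200.0.0: no
  /0 0.0.0.0: MATCH
Selected: next-hop 205.1.249.182 via eth0 (matched /12)


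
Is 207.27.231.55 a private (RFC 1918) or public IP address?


RFC 1918 private ranges:
  10.0.0.0/8 (10.0.0.0 - 10.255.255.255)
  172.16.0.0/12 (172.16.0.0 - 172.31.255.255)
  192.168.0.0/16 (192.168.0.0 - 192.168.255.255)
Public (not in any RFC 1918 range)


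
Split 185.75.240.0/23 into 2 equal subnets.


New prefix = 23 + 1 = 24
Each subnet has 256 addresses
  185.75.240.0/24
  185.75.241.0/24
Subnets: 185.75.240.0/24, 185.75.241.0/24


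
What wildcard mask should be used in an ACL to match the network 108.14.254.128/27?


Subnet mask: 255.255.255.224
Wildcard = 255.255.255.255 - subnet mask
255 - 255 = 0
255 - 255 = 0
255 - 255 = 0
255 - 224 = 31
Wildcard: 0.0.0.31


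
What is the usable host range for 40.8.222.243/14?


Network: 40.8.0.0
Broadcast: 40.11.255.255
First usable = network + 1
Last usable = broadcast - 1
Range: 40.8.0.1 to 40.11.255.254


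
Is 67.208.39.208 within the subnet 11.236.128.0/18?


Subnet network: 11.236.128.0
Test IP AND mask: 67.208.0.0
No, 67.208.39.208 is not in 11.236.128.0/18


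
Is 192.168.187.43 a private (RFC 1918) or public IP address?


RFC 1918 private ranges:
  10.0.0.0/8 (10.0.0.0 - 10.255.255.255)
  172.16.0.0/12 (172.16.0.0 - 172.31.255.255)
  192.168.0.0/16 (192.168.0.0 - 192.168.255.255)
Private (in 192.168.0.0/16)


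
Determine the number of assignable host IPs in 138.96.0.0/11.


Host bits = 32 - 11 = 21
Total addresses = 2^21 = 2097152
Usable = total - 2 (network and broadcast)
Usable hosts: 2097150


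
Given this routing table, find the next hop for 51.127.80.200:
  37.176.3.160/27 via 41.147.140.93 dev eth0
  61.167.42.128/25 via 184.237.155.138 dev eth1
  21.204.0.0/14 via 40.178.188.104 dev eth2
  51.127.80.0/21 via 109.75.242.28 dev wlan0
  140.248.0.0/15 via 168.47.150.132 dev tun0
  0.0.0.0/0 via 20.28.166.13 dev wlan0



Longest prefix match for 51.127.80.200:
  /27 37.176.3.160: no
  /25 61.167.42.128: no
  /14 21.204.0.0: no
  /21 51.127.80.0: MATCH
  /15 140.248.0.0: no
  /0 0.0.0.0: MATCH
Selected: next-hop 109.75.242.28 via wlan0 (matched /21)


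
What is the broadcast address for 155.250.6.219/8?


Network: 155.0.0.0/8
Host bits = 24
Set all host bits to 1:
Broadcast: 155.255.255.255


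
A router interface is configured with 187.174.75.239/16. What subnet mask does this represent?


/16 means 16 network bits, 16 host bits
Binary: 11111111111111110000000000000000
Mask: 255.255.0.0


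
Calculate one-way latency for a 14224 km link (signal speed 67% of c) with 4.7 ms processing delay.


Speed = 0.67 * 3e5 km/s = 201000 km/s
Propagation delay = 14224 / 201000 = 0.0708 s = 70.7662 ms
Processing delay = 4.7 ms
Total one-way latency = 75.4662 ms


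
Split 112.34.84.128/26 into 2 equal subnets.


New prefix = 26 + 1 = 27
Each subnet has 32 addresses
  112.34.84.128/27
  112.34.84.160/27
Subnets: 112.34.84.128/27, 112.34.84.160/27


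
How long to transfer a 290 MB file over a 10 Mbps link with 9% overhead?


Effective throughput = 10 * (1 - 9/100) = 9.1 Mbps
File size in Mb = 290 * 8 = 2320 Mb
Time = 2320 / 9.1
Time = 254.9451 seconds


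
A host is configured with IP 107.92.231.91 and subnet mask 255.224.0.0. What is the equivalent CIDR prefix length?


Binary: 11111111.11100000.00000000.00000000
Count leading 1s
Prefix: /11


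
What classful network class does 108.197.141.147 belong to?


First octet: 108
Binary: 01101100
0xxxxxxx -> Class A (1-126)
Class A, default mask 255.0.0.0 (/8)


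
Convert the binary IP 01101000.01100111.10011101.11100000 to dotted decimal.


01101000 = 104
01100111 = 103
10011101 = 157
11100000 = 224
IP: 104.103.157.224


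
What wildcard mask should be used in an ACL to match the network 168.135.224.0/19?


Subnet mask: 255.255.224.0
Wildcard = 255.255.255.255 - subnet mask
255 - 255 = 0
255 - 255 = 0
255 - 224 = 31
255 - 0 = 255
Wildcard: 0.0.31.255


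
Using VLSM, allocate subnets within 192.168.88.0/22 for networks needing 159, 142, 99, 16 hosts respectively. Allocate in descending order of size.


159 hosts -> /24 (254 usable): 192.168.88.0/24
142 hosts -> /24 (254 usable): 192.168.89.0/24
99 hosts -> /25 (126 usable): 192.168.90.0/25
16 hosts -> /27 (30 usable): 192.168.90.128/27
Allocation: 192.168.88.0/24 (159 hosts, 254 usable); 192.168.89.0/24 (142 hosts, 254 usable); 192.168.90.0/25 (99 hosts, 126 usable); 192.168.90.128/27 (16 hosts, 30 usable)


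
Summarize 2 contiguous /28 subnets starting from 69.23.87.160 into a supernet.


Original prefix: /28
Number of subnets: 2 = 2^1
New prefix = 28 - 1 = 27
Supernet: 69.23.87.160/27


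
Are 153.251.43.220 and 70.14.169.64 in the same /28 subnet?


Mask: 255.255.255.240
153.251.43.220 AND mask = 153.251.43.208
70.14.169.64 AND mask = 70.14.169.64
No, different subnets (153.251.43.208 vs 70.14.169.64)


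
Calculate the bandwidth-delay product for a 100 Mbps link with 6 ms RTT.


BDP = bandwidth * RTT
= 100 Mbps * 6 ms
= 100 * 1e6 * 6 / 1000 bits
= 600000 bits
= 75000 bytes
= 73.2422 KB
BDP = 600000 bits (75000 bytes)


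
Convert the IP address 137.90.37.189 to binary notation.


137 = 10001001
90 = 01011010
37 = 00100101
189 = 10111101
Binary: 10001001.01011010.00100101.10111101


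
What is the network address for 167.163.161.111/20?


IP:   10100111.10100011.10100001.01101111
Mask: 11111111.11111111.11110000.00000000
AND operation:
Net:  10100111.10100011.10100000.00000000
Network: 167.163.160.0/20


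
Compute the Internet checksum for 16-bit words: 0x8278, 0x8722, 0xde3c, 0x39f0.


Sum all words (with carry folding):
+ 0x8278 = 0x8278
+ 0x8722 = 0x099b
+ 0xde3c = 0xe7d7
+ 0x39f0 = 0x21c8
One's complement: ~0x21c8
Checksum = 0xde37


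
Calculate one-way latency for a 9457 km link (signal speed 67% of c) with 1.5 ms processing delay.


Speed = 0.67 * 3e5 km/s = 201000 km/s
Propagation delay = 9457 / 201000 = 0.047 s = 47.0498 ms
Processing delay = 1.5 ms
Total one-way latency = 48.5498 ms


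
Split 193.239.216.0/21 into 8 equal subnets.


New prefix = 21 + 3 = 24
Each subnet has 256 addresses
  193.239.216.0/24
  193.239.217.0/24
  193.239.218.0/24
  193.239.219.0/24
  193.239.220.0/24
  193.239.221.0/24
  193.239.222.0/24
  193.239.223.0/24
Subnets: 193.239.216.0/24, 193.239.217.0/24, 193.239.218.0/24, 193.239.219.0/24, 193.239.220.0/24, 193.239.221.0/24, 193.239.222.0/24, 193.239.223.0/24


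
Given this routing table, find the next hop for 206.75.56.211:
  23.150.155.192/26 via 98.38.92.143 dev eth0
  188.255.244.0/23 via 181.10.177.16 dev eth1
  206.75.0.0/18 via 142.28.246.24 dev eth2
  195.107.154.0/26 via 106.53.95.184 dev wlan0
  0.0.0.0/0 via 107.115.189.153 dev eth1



Longest prefix match for 206.75.56.211:
  /26 23.150.155.192: no
  /23 188.255.244.0: no
  /18 206.75.0.0: MATCH
  /26 195.107.154.0: no
  /0 0.0.0.0: MATCH
Selected: next-hop 142.28.246.24 via eth2 (matched /18)


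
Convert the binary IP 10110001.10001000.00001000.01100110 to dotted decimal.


10110001 = 177
10001000 = 136
00001000 = 8
01100110 = 102
IP: 177.136.8.102


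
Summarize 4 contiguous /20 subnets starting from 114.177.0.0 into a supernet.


Original prefix: /20
Number of subnets: 4 = 2^2
New prefix = 20 - 2 = 18
Supernet: 114.177.0.0/18


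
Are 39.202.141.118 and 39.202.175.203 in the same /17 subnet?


Mask: 255.255.128.0
39.202.141.118 AND mask = 39.202.128.0
39.202.175.203 AND mask = 39.202.128.0
Yes, same subnet (39.202.128.0)


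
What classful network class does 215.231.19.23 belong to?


First octet: 215
Binary: 11010111
110xxxxx -> Class C (192-223)
Class C, default mask 255.255.255.0 (/24)


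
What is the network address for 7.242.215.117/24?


IP:   00000111.11110010.11010111.01110101
Mask: 11111111.11111111.11111111.00000000
AND operation:
Net:  00000111.11110010.11010111.00000000
Network: 7.242.215.0/24


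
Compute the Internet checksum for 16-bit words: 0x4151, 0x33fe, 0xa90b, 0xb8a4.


Sum all words (with carry folding):
+ 0x4151 = 0x4151
+ 0x33fe = 0x754f
+ 0xa90b = 0x1e5b
+ 0xb8a4 = 0xd6ff
One's complement: ~0xd6ff
Checksum = 0x2900


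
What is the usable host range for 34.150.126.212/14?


Network: 34.148.0.0
Broadcast: 34.151.255.255
First usable = network + 1
Last usable = broadcast - 1
Range: 34.148.0.1 to 34.151.255.254


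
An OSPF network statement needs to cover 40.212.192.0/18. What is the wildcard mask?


Subnet mask: 255.255.192.0
Wildcard = 255.255.255.255 - subnet mask
255 - 255 = 0
255 - 255 = 0
255 - 192 = 63
255 - 0 = 255
Wildcard: 0.0.63.255


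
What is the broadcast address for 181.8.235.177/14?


Network: 181.8.0.0/14
Host bits = 18
Set all host bits to 1:
Broadcast: 181.11.255.255


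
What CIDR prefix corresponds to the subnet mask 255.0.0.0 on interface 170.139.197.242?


Binary: 11111111.00000000.00000000.00000000
Count leading 1s
Prefix: /8


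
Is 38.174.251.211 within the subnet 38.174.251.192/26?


Subnet network: 38.174.251.192
Test IP AND mask: 38.174.251.192
Yes, 38.174.251.211 is in 38.174.251.192/26


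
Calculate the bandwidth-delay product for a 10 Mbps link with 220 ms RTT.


BDP = bandwidth * RTT
= 10 Mbps * 220 ms
= 10 * 1e6 * 220 / 1000 bits
= 2200000 bits
= 275000 bytes
= 268.5547 KB
BDP = 2200000 bits (275000 bytes)


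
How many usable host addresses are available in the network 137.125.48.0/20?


Host bits = 32 - 20 = 12
Total addresses = 2^12 = 4096
Usable = total - 2 (network and broadcast)
Usable hosts: 4094


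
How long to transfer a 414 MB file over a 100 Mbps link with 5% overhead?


Effective throughput = 100 * (1 - 5/100) = 95 Mbps
File size in Mb = 414 * 8 = 3312 Mb
Time = 3312 / 95
Time = 34.8632 seconds


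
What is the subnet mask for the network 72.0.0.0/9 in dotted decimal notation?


/9 means 9 network bits, 23 host bits
Binary: 11111111100000000000000000000000
Mask: 255.128.0.0


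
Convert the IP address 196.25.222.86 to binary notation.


196 = 11000100
25 = 00011001
222 = 11011110
86 = 01010110
Binary: 11000100.00011001.11011110.01010110


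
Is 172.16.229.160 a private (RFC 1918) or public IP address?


RFC 1918 private ranges:
  10.0.0.0/8 (10.0.0.0 - 10.255.255.255)
  172.16.0.0/12 (172.16.0.0 - 172.31.255.255)
  192.168.0.0/16 (192.168.0.0 - 192.168.255.255)
Private (in 172.16.0.0/12)


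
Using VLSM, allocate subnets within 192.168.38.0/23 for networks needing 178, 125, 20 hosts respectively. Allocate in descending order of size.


178 hosts -> /24 (254 usable): 192.168.38.0/24
125 hosts -> /25 (126 usable): 192.168.39.0/25
20 hosts -> /27 (30 usable): 192.168.39.128/27
Allocation: 192.168.38.0/24 (178 hosts, 254 usable); 192.168.39.0/25 (125 hosts, 126 usable); 192.168.39.128/27 (20 hosts, 30 usable)


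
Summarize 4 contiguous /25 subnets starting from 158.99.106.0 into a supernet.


Original prefix: /25
Number of subnets: 4 = 2^2
New prefix = 25 - 2 = 23
Supernet: 158.99.106.0/23


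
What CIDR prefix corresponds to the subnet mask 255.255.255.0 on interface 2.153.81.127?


Binary: 11111111.11111111.11111111.00000000
Count leading 1s
Prefix: /24


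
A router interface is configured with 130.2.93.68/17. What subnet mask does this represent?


/17 means 17 network bits, 15 host bits
Binary: 11111111111111111000000000000000
Mask: 255.255.128.0


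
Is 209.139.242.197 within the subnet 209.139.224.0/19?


Subnet network: 209.139.224.0
Test IP AND mask: 209.139.224.0
Yes, 209.139.242.197 is in 209.139.224.0/19


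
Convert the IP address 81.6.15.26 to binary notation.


81 = 01010001
6 = 00000110
15 = 00001111
26 = 00011010
Binary: 01010001.00000110.00001111.00011010


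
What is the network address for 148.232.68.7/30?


IP:   10010100.11101000.01000100.00000111
Mask: 11111111.11111111.11111111.11111100
AND operation:
Net:  10010100.11101000.01000100.00000100
Network: 148.232.68.4/30


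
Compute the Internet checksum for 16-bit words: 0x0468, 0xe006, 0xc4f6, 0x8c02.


Sum all words (with carry folding):
+ 0x0468 = 0x0468
+ 0xe006 = 0xe46e
+ 0xc4f6 = 0xa965
+ 0x8c02 = 0x3568
One's complement: ~0x3568
Checksum = 0xca97


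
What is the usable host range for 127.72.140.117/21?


Network: 127.72.136.0
Broadcast: 127.72.143.255
First usable = network + 1
Last usable = broadcast - 1
Range: 127.72.136.1 to 127.72.143.254


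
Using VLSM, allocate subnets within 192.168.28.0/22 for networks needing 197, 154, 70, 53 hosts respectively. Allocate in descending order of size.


197 hosts -> /24 (254 usable): 192.168.28.0/24
154 hosts -> /24 (254 usable): 192.168.29.0/24
70 hosts -> /25 (126 usable): 192.168.30.0/25
53 hosts -> /26 (62 usable): 192.168.30.128/26
Allocation: 192.168.28.0/24 (197 hosts, 254 usable); 192.168.29.0/24 (154 hosts, 254 usable); 192.168.30.0/25 (70 hosts, 126 usable); 192.168.30.128/26 (53 hosts, 62 usable)


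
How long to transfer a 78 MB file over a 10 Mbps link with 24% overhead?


Effective throughput = 10 * (1 - 24/100) = 7.6 Mbps
File size in Mb = 78 * 8 = 624 Mb
Time = 624 / 7.6
Time = 82.1053 seconds


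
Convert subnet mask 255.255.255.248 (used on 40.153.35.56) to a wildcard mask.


Subnet mask: 255.255.255.248
Wildcard = 255.255.255.255 - subnet mask
255 - 255 = 0
255 - 255 = 0
255 - 255 = 0
255 - 248 = 7
Wildcard: 0.0.0.7


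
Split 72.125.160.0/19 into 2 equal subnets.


New prefix = 19 + 1 = 20
Each subnet has 4096 addresses
  72.125.160.0/20
  72.125.176.0/20
Subnets: 72.125.160.0/20, 72.125.176.0/20


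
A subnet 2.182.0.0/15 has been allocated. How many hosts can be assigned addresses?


Host bits = 32 - 15 = 17
Total addresses = 2^17 = 131072
Usable = total - 2 (network and broadcast)
Usable hosts: 131070


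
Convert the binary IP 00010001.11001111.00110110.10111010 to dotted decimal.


00010001 = 17
11001111 = 207
00110110 = 54
10111010 = 186
IP: 17.207.54.186


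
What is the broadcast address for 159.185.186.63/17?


Network: 159.185.128.0/17
Host bits = 15
Set all host bits to 1:
Broadcast: 159.185.255.255


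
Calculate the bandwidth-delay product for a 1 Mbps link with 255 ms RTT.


BDP = bandwidth * RTT
= 1 Mbps * 255 ms
= 1 * 1e6 * 255 / 1000 bits
= 255000 bits
= 31875 bytes
= 31.1279 KB
BDP = 255000 bits (31875 bytes)


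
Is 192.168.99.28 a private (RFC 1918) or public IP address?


RFC 1918 private ranges:
  10.0.0.0/8 (10.0.0.0 - 10.255.255.255)
  172.16.0.0/12 (172.16.0.0 - 172.31.255.255)
  192.168.0.0/16 (192.168.0.0 - 192.168.255.255)
Private (in 192.168.0.0/16)


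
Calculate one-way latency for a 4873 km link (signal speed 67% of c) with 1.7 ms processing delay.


Speed = 0.67 * 3e5 km/s = 201000 km/s
Propagation delay = 4873 / 201000 = 0.0242 s = 24.2438 ms
Processing delay = 1.7 ms
Total one-way latency = 25.9438 ms


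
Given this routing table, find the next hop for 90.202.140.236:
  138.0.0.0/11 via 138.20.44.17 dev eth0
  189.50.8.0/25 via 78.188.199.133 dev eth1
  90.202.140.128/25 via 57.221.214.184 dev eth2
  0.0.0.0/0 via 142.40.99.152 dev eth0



Longest prefix match for 90.202.140.236:
  /11 138.0.0.0: no
  /25 189.50.8.0: no
  /25 90.202.140.128: MATCH
  /0 0.0.0.0: MATCH
Selected: next-hop 57.221.214.184 via eth2 (matched /25)


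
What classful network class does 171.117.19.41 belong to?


First octet: 171
Binary: 10101011
10xxxxxx -> Class B (128-191)
Class B, default mask 255.255.0.0 (/16)


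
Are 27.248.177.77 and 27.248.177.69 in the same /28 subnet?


Mask: 255.255.255.240
27.248.177.77 AND mask = 27.248.177.64
27.248.177.69 AND mask = 27.248.177.64
Yes, same subnet (27.248.177.64)


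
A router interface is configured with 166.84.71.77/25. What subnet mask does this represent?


/25 means 25 network bits, 7 host bits
Binary: 11111111111111111111111110000000
Mask: 255.255.255.128


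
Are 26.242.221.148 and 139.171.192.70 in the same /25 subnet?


Mask: 255.255.255.128
26.242.221.148 AND mask = 26.242.221.128
139.171.192.70 AND mask = 139.171.192.0
No, different subnets (26.242.221.128 vs 139.171.192.0)


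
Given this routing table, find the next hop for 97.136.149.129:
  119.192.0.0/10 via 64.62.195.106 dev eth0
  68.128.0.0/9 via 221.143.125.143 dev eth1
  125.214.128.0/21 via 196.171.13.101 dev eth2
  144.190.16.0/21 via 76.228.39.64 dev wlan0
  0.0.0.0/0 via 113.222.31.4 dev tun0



Longest prefix match for 97.136.149.129:
  /10 119.192.0.0: no
  /9 68.128.0.0: no
  /21 125.214.128.0: no
  /21 144.190.16.0: no
  /0 0.0.0.0: MATCH
Selected: next-hop 113.222.31.4 via tun0 (matched /0)


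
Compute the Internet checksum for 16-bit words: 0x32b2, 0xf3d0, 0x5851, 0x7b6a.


Sum all words (with carry folding):
+ 0x32b2 = 0x32b2
+ 0xf3d0 = 0x2683
+ 0x5851 = 0x7ed4
+ 0x7b6a = 0xfa3e
One's complement: ~0xfa3e
Checksum = 0x05c1


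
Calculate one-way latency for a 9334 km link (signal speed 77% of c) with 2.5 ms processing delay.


Speed = 0.77 * 3e5 km/s = 231000 km/s
Propagation delay = 9334 / 231000 = 0.0404 s = 40.4069 ms
Processing delay = 2.5 ms
Total one-way latency = 42.9069 ms


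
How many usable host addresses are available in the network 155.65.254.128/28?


Host bits = 32 - 28 = 4
Total addresses = 2^4 = 16
Usable = total - 2 (network and broadcast)
Usable hosts: 14


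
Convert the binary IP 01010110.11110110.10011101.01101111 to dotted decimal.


01010110 = 86
11110110 = 246
10011101 = 157
01101111 = 111
IP: 86.246.157.111


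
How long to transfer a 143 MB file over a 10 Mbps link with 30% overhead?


Effective throughput = 10 * (1 - 30/100) = 7 Mbps
File size in Mb = 143 * 8 = 1144 Mb
Time = 1144 / 7
Time = 163.4286 seconds


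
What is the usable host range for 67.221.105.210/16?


Network: 67.221.0.0
Broadcast: 67.221.255.255
First usable = network + 1
Last usable = broadcast - 1
Range: 67.221.0.1 to 67.221.255.254


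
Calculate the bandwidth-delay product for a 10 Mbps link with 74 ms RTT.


BDP = bandwidth * RTT
= 10 Mbps * 74 ms
= 10 * 1e6 * 74 / 1000 bits
= 740000 bits
= 92500 bytes
= 90.332 KB
BDP = 740000 bits (92500 bytes)


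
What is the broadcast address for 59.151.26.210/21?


Network: 59.151.24.0/21
Host bits = 11
Set all host bits to 1:
Broadcast: 59.151.31.255


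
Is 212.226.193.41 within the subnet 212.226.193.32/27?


Subnet network: 212.226.193.32
Test IP AND mask: 212.226.193.32
Yes, 212.226.193.41 is in 212.226.193.32/27


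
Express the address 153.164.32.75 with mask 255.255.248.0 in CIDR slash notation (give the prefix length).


Binary: 11111111.11111111.11111000.00000000
Count leading 1s
Prefix: /21


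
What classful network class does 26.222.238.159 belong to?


First octet: 26
Binary: 00011010
0xxxxxxx -> Class A (1-126)
Class A, default mask 255.0.0.0 (/8)


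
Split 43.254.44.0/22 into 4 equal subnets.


New prefix = 22 + 2 = 24
Each subnet has 256 addresses
  43.254.44.0/24
  43.254.45.0/24
  43.254.46.0/24
  43.254.47.0/24
Subnets: 43.254.44.0/24, 43.254.45.0/24, 43.254.46.0/24, 43.254.47.0/24


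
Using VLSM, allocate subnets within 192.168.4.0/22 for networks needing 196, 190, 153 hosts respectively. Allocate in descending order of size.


196 hosts -> /24 (254 usable): 192.168.4.0/24
190 hosts -> /24 (254 usable): 192.168.5.0/24
153 hosts -> /24 (254 usable): 192.168.6.0/24
Allocation: 192.168.4.0/24 (196 hosts, 254 usable); 192.168.5.0/24 (190 hosts, 254 usable); 192.168.6.0/24 (153 hosts, 254 usable)


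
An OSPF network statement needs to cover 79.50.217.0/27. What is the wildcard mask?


Subnet mask: 255.255.255.224
Wildcard = 255.255.255.255 - subnet mask
255 - 255 = 0
255 - 255 = 0
255 - 255 = 0
255 - 224 = 31
Wildcard: 0.0.0.31


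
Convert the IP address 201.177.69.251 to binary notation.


201 = 11001001
177 = 10110001
69 = 01000101
251 = 11111011
Binary: 11001001.10110001.01000101.11111011


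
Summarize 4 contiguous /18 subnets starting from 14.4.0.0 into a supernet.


Original prefix: /18
Number of subnets: 4 = 2^2
New prefix = 18 - 2 = 16
Supernet: 14.4.0.0/16


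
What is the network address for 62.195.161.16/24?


IP:   00111110.11000011.10100001.00010000
Mask: 11111111.11111111.11111111.00000000
AND operation:
Net:  00111110.11000011.10100001.00000000
Network: 62.195.161.0/24


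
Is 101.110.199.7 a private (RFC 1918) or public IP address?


RFC 1918 private ranges:
  10.0.0.0/8 (10.0.0.0 - 10.255.255.255)
  172.16.0.0/12 (172.16.0.0 - 172.31.255.255)
  192.168.0.0/16 (192.168.0.0 - 192.168.255.255)
Public (not in any RFC 1918 range)


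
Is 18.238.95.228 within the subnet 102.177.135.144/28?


Subnet network: 102.177.135.144
Test IP AND mask: 18.238.95.224
No, 18.238.95.228 is not in 102.177.135.144/28


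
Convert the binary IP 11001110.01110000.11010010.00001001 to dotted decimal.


11001110 = 206
01110000 = 112
11010010 = 210
00001001 = 9
IP: 206.112.210.9


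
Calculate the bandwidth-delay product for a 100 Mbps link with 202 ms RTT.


BDP = bandwidth * RTT
= 100 Mbps * 202 ms
= 100 * 1e6 * 202 / 1000 bits
= 20200000 bits
= 2525000 bytes
= 2465.8203 KB
BDP = 20200000 bits (2525000 bytes)


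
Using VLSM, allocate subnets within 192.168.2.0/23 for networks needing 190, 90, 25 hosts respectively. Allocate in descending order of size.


190 hosts -> /24 (254 usable): 192.168.2.0/24
90 hosts -> /25 (126 usable): 192.168.3.0/25
25 hosts -> /27 (30 usable): 192.168.3.128/27
Allocation: 192.168.2.0/24 (190 hosts, 254 usable); 192.168.3.0/25 (90 hosts, 126 usable); 192.168.3.128/27 (25 hosts, 30 usable)


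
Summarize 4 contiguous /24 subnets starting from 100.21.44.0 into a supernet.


Original prefix: /24
Number of subnets: 4 = 2^2
New prefix = 24 - 2 = 22
Supernet: 100.21.44.0/22


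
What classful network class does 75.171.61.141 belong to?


First octet: 75
Binary: 01001011
0xxxxxxx -> Class A (1-126)
Class A, default mask 255.0.0.0 (/8)


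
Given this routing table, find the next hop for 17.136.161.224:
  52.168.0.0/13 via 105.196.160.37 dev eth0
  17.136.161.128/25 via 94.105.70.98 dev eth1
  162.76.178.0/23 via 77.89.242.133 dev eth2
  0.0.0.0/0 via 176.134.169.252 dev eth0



Longest prefix match for 17.136.161.224:
  /13 52.168.0.0: no
  /25 17.136.161.128: MATCH
  /23 162.76.178.0: no
  /0 0.0.0.0: MATCH
Selected: next-hop 94.105.70.98 via eth1 (matched /25)
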